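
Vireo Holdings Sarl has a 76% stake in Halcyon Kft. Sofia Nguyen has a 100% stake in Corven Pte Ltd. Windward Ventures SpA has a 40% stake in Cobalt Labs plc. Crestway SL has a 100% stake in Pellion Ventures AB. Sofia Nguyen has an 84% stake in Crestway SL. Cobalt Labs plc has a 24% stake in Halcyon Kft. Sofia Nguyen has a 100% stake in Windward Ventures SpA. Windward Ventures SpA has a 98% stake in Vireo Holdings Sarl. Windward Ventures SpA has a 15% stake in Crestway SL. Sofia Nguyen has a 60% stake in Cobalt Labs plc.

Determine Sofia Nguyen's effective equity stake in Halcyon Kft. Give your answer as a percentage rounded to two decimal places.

98.48%

Sofia reaches Halcyon along 3 paths.
Via Windward → Cobalt: 100% × 40% × 24% = 9.6%.
Via Cobalt: 60% × 24% = 14.4%.
Via Windward → Vireo: 100% × 98% × 76% = 74.48%.
Total: 9.6% + 14.4% + 74.48% = 98.48%.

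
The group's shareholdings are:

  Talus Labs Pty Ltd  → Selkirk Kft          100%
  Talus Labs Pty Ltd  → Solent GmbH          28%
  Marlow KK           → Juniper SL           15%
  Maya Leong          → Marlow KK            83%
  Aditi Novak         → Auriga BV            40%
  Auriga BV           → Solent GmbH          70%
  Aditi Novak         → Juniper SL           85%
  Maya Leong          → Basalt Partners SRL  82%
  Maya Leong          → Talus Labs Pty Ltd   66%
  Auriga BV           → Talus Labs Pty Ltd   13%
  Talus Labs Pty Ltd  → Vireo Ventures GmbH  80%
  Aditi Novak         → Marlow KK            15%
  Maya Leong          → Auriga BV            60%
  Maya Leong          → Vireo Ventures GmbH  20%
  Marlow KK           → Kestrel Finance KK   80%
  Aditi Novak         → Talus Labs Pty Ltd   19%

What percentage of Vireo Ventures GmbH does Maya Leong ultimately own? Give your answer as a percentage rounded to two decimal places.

Maya reaches Vireo along 3 paths.
Via Auriga → Talus: 60% × 13% × 80% = 6.24%.
Via Talus: 66% × 80% = 52.8%.
Direct stake: 20% = 20%.
Total: 6.24% + 52.8% + 20% = 79.04%.

79.04%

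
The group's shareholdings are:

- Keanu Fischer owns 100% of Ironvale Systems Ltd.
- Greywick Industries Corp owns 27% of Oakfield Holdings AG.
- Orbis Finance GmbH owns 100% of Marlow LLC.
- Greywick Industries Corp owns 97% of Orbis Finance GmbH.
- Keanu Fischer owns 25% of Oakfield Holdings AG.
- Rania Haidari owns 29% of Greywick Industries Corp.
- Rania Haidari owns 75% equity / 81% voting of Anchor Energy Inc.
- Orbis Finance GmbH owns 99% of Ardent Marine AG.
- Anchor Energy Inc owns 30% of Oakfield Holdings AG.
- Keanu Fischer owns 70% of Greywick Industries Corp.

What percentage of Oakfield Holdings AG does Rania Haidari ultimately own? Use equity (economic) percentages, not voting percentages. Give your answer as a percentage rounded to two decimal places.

Rania reaches Oakfield along 2 paths.
Via Greywick: 29% × 27% = 7.83%.
Via Anchor: 75% × 30% = 22.5%.
Total: 7.83% + 22.5% = 30.33%.

30.33%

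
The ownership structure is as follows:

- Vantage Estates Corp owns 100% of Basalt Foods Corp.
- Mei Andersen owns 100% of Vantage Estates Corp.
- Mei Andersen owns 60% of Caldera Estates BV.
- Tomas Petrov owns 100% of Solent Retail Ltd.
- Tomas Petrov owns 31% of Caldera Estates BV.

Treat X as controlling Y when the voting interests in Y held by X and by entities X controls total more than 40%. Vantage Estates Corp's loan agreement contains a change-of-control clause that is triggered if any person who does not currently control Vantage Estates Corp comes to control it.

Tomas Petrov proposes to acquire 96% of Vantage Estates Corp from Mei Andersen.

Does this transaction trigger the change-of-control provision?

Yes

The purchase adds only to Tomas's holdings (Mei's stake shrinks), so Tomas is the only person who could newly come to control Vantage.
Tomas holds 100% of Solent, so Tomas controls Solent.
Neither Tomas nor any entity Tomas controls holds any voting interest in Vantage.
So before the transaction, Tomas does not control Vantage.
After the purchase, Tomas holds 96% of Vantage directly, and Mei's stake falls to 4%.
Tomas holds 96% of Vantage, so Tomas controls Vantage.
Tomas did not control Vantage before and does after, so the clause is triggered.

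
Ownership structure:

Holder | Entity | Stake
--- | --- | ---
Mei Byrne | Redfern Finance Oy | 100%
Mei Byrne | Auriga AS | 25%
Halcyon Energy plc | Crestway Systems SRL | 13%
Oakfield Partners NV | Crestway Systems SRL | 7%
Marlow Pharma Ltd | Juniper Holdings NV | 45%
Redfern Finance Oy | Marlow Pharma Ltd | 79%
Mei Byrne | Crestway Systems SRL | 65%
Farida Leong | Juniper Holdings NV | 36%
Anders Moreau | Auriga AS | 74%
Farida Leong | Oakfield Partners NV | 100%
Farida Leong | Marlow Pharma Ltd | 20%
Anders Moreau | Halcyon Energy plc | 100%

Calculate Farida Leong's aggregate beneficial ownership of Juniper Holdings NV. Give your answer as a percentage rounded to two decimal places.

45.00%

Farida reaches Juniper along 2 paths.
Via Marlow: 20% × 45% = 9%.
Direct stake: 36% = 36%.
Total: 9% + 36% = 45%.
Rounded: 45.00%.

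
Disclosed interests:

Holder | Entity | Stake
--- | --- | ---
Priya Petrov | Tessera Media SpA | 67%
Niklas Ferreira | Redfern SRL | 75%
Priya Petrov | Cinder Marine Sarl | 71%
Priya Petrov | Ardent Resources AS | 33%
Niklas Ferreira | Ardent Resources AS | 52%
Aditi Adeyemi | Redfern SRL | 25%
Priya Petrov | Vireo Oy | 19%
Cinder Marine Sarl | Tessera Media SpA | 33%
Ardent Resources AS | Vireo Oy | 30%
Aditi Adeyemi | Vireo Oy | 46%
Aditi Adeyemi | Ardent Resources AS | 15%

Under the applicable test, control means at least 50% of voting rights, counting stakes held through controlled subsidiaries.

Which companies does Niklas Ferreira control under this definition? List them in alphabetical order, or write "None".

Niklas holds 52% of Ardent, so Niklas controls Ardent.
Niklas holds 75% of Redfern, so Niklas controls Redfern.
No other company's threshold is met.

Ardent Resources AS, Redfern SRL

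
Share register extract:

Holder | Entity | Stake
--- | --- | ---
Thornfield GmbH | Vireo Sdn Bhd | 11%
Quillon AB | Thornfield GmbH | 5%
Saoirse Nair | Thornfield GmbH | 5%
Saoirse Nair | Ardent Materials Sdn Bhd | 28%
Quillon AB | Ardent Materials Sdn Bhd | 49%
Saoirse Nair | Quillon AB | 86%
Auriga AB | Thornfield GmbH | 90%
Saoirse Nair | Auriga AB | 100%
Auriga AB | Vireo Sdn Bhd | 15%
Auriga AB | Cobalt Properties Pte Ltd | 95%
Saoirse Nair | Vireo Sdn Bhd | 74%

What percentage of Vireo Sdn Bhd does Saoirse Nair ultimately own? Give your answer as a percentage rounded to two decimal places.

Saoirse reaches Vireo along 5 paths.
Via Quillon → Thornfield: 86% × 5% × 11% = 0.473%.
Via Auriga → Thornfield: 100% × 90% × 11% = 9.9%.
Via Thornfield: 5% × 11% = 0.55%.
Direct stake: 74% = 74%.
Via Auriga: 100% × 15% = 15%.
Total: 0.473% + 9.9% + 0.55% + 74% + 15% = 99.923%.
Rounded: 99.92%.

99.92%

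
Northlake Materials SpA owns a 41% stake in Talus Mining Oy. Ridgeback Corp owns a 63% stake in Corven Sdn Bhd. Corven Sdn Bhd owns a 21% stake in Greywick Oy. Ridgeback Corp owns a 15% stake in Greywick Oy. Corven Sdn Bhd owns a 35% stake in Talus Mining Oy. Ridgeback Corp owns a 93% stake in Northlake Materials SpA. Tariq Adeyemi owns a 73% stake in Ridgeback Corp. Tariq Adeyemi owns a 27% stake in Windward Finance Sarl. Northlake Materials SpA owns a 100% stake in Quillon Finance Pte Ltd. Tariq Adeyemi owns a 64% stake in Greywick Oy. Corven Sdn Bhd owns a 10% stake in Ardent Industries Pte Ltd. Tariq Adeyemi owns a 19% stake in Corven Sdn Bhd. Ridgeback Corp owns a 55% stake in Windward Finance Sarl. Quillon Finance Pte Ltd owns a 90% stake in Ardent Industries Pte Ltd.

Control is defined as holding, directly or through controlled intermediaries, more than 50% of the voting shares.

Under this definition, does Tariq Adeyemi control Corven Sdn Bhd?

Tariq holds 73% of Ridgeback, so Tariq controls Ridgeback.
Tariq and Ridgeback together hold 19% + 63% = 82% of Corven, so Tariq controls Corven.

Yes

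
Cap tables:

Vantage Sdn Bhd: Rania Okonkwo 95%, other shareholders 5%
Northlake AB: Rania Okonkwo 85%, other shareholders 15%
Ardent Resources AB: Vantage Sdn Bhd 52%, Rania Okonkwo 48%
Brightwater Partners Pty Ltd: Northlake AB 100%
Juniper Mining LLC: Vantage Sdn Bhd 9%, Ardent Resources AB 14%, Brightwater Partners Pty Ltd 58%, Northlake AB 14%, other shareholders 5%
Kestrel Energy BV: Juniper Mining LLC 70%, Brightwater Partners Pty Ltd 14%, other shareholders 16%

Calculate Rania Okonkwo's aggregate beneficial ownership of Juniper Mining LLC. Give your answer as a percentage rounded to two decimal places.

Rania reaches Juniper along 5 paths.
Via Vantage: 95% × 9% = 8.55%.
Via Vantage → Ardent: 95% × 52% × 14% = 6.916%.
Via Ardent: 48% × 14% = 6.72%.
Via Northlake → Brightwater: 85% × 100% × 58% = 49.3%.
Via Northlake: 85% × 14% = 11.9%.
Total: 8.55% + 6.916% + 6.72% + 49.3% + 11.9% = 83.386%.
Rounded: 83.39%.

83.39%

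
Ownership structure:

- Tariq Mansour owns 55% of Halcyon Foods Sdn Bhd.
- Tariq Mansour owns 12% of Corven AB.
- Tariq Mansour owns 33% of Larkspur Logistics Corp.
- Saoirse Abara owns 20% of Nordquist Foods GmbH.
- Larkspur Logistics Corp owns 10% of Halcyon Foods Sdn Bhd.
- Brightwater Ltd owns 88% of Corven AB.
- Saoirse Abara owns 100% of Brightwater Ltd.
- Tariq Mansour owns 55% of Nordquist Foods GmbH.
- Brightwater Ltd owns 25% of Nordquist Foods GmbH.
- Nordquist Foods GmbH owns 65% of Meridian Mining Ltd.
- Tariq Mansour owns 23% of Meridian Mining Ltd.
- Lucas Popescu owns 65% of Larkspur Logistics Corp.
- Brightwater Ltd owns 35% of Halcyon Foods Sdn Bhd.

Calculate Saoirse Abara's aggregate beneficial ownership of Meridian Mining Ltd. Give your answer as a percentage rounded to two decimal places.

29.25%

Saoirse reaches Meridian along 2 paths.
Via Brightwater → Nordquist: 100% × 25% × 65% = 16.25%.
Via Nordquist: 20% × 65% = 13%.
Total: 16.25% + 13% = 29.25%.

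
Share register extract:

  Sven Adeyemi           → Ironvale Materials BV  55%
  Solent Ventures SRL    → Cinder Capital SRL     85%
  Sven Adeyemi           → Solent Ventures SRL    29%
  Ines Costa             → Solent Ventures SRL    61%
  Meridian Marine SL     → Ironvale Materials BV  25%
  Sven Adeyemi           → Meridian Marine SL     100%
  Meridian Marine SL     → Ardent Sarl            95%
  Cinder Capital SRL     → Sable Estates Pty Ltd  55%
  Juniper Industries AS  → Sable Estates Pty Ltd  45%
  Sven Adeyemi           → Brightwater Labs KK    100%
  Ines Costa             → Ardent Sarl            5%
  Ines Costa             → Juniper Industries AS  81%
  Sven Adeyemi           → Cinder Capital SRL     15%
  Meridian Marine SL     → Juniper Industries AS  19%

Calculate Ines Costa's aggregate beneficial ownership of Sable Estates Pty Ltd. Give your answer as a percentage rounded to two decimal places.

Ines reaches Sable along 2 paths.
Via Juniper: 81% × 45% = 36.45%.
Via Solent → Cinder: 61% × 85% × 55% = 28.5175%.
Total: 36.45% + 28.5175% = 64.9675%.
Rounded: 64.97%.

64.97%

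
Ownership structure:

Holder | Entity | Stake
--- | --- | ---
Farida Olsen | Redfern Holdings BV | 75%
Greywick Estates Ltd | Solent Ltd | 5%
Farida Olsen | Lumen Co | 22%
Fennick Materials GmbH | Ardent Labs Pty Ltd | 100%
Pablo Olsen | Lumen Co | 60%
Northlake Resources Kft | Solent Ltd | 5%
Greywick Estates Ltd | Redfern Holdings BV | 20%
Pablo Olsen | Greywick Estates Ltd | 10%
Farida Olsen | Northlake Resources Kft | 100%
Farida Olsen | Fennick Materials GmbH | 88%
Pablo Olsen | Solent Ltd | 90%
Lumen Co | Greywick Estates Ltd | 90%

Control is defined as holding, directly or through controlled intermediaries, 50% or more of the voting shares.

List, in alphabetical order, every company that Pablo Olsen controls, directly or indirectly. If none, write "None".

Pablo holds 60% of Lumen, so Pablo controls Lumen.
Lumen and Pablo together hold 90% + 10% = 100% of Greywick, so Pablo controls Greywick.
Greywick and Pablo together hold 5% + 90% = 95% of Solent, so Pablo controls Solent.
No other company's threshold is met.

Greywick Estates Ltd, Lumen Co, Solent Ltd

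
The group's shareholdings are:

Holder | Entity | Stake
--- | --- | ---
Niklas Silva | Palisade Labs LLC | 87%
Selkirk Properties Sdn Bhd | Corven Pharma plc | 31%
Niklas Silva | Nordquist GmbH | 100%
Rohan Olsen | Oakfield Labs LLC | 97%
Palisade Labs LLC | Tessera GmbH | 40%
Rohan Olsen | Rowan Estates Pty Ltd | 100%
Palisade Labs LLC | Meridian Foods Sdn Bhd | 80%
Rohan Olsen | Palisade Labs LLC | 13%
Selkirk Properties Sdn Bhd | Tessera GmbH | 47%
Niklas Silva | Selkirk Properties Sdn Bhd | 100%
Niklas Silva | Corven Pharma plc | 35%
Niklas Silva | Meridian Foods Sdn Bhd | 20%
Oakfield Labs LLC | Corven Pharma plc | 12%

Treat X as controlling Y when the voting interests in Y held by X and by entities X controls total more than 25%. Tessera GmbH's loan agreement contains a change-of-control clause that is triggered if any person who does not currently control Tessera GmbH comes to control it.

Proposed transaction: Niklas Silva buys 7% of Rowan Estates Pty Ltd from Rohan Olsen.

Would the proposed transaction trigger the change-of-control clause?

No

The purchase adds only to Niklas's holdings (Rohan's stake shrinks), so Niklas is the only person who could newly come to control Tessera.
Niklas holds 100% of Selkirk, so Niklas controls Selkirk.
Niklas holds 87% of Palisade, so Niklas controls Palisade.
Palisade and Selkirk together hold 40% + 47% = 87% of Tessera, so Niklas controls Tessera.
So Niklas already controls Tessera before the transaction.
After the purchase, Niklas holds 7% of Rowan directly, and Rohan's stake falls to 93%.
Niklas controlled Tessera already, so this is not a new person acquiring control; every other person's position is unchanged or reduced.
No new person acquires control, so the clause is not triggered.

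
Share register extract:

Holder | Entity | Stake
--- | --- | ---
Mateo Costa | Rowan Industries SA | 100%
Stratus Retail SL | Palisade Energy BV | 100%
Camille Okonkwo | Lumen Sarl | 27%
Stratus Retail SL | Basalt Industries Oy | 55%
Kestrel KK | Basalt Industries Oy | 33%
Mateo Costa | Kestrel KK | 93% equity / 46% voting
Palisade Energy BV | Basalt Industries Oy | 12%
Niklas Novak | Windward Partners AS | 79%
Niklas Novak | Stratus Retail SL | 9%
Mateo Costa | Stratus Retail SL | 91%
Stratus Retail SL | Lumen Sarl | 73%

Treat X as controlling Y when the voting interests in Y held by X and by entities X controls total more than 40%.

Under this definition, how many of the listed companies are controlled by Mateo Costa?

6

Mateo holds 46% of Kestrel, so Mateo controls Kestrel.
Mateo holds 91% of Stratus, so Mateo controls Stratus.
Mateo holds 100% of Rowan, so Mateo controls Rowan.
Stratus holds 100% of Palisade, so Mateo controls Palisade.
Palisade and Kestrel and Stratus together hold 12% + 33% + 55% = 100% of Basalt, so Mateo controls Basalt.
Stratus holds 73% of Lumen, so Mateo controls Lumen.
No other company's threshold is met.
Mateo controls 6 companies.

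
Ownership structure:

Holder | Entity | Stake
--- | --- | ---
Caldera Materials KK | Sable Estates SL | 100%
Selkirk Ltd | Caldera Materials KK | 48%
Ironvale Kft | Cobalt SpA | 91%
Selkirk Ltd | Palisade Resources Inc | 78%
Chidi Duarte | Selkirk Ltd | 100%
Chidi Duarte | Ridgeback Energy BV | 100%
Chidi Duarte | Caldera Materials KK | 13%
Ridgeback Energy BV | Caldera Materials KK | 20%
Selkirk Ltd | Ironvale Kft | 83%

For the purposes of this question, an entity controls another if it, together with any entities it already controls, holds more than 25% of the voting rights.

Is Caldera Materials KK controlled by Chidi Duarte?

Chidi holds 100% of Ridgeback, so Chidi controls Ridgeback.
Chidi holds 100% of Selkirk, so Chidi controls Selkirk.
Ridgeback and Chidi and Selkirk together hold 20% + 13% + 48% = 81% of Caldera, so Chidi controls Caldera.

Yes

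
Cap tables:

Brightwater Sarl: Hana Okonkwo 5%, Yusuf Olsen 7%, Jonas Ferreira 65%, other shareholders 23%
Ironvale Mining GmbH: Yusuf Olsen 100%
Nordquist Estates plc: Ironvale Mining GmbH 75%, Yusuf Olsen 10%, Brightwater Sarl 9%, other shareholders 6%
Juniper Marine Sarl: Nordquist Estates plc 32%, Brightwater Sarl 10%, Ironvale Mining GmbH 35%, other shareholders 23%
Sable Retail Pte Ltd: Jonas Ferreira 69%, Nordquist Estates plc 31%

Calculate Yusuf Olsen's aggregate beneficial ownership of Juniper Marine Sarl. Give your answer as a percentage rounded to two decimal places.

63.10%

Yusuf reaches Juniper along 5 paths.
Via Ironvale → Nordquist: 100% × 75% × 32% = 24%.
Via Nordquist: 10% × 32% = 3.2%.
Via Brightwater → Nordquist: 7% × 9% × 32% = 0.2016%.
Via Brightwater: 7% × 10% = 0.7%.
Via Ironvale: 100% × 35% = 35%.
Total: 24% + 3.2% + 0.2016% + 0.7% + 35% = 63.1016%.
Rounded: 63.10%.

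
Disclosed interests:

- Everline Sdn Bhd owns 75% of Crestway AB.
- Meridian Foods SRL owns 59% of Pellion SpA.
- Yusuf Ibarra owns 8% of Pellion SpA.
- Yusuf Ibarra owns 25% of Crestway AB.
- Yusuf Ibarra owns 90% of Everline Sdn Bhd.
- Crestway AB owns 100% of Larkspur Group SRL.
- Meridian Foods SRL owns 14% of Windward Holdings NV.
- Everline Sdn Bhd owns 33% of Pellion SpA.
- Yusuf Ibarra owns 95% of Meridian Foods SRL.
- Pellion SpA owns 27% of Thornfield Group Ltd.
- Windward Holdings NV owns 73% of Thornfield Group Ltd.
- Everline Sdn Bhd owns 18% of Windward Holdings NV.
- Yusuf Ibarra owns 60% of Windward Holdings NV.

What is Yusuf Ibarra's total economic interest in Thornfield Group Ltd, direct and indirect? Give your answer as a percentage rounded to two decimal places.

Yusuf reaches Thornfield along 6 paths.
Via Windward: 60% × 73% = 43.8%.
Via Everline → Windward: 90% × 18% × 73% = 11.826%.
Via Meridian → Windward: 95% × 14% × 73% = 9.709%.
Via Meridian → Pellion: 95% × 59% × 27% = 15.1335%.
Via Everline → Pellion: 90% × 33% × 27% = 8.019%.
Via Pellion: 8% × 27% = 2.16%.
Total: 43.8% + 11.826% + 9.709% + 15.1335% + 8.019% + 2.16% = 90.6475%.
Rounded: 90.65%.

90.65%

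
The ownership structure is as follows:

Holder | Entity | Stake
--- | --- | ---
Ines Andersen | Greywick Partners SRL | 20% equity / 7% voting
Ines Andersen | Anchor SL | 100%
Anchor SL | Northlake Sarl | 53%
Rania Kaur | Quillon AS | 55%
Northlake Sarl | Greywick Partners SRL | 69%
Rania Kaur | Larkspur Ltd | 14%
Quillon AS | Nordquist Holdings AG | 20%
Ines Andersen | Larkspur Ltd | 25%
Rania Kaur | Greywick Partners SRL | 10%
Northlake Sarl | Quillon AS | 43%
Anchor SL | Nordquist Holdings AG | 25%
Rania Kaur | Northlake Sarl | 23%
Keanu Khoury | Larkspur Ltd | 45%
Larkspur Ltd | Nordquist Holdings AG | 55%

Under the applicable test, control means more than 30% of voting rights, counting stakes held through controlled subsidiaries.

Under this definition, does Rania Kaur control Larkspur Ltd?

Rania holds 55% of Quillon, so Rania controls Quillon.
In Larkspur, Rania's side holds only 14%, not > 30%.
So Rania does not control Larkspur.

No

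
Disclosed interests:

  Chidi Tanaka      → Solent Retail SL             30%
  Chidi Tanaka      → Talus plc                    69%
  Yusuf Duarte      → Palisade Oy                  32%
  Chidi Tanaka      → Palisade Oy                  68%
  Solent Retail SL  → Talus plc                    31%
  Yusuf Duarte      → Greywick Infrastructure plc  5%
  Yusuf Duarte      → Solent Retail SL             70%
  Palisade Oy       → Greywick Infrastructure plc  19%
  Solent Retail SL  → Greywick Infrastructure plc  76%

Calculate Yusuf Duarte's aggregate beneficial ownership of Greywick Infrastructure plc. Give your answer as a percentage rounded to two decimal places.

64.28%

Yusuf reaches Greywick along 3 paths.
Via Palisade: 32% × 19% = 6.08%.
Via Solent: 70% × 76% = 53.2%.
Direct stake: 5% = 5%.
Total: 6.08% + 53.2% + 5% = 64.28%.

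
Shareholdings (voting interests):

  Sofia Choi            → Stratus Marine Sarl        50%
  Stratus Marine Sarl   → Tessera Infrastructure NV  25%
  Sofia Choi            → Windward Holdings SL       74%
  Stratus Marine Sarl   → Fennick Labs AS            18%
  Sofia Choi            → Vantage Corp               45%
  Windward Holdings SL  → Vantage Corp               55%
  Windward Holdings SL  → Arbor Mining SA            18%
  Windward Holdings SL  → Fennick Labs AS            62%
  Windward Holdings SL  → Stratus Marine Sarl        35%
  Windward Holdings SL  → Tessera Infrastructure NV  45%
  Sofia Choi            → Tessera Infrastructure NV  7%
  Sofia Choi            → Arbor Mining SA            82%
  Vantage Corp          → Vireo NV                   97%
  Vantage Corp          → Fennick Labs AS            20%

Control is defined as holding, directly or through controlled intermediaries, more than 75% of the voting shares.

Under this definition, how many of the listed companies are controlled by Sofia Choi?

1

Sofia holds 82% of Arbor, so Sofia controls Arbor.
No other company's threshold is met.
Sofia controls 1 company.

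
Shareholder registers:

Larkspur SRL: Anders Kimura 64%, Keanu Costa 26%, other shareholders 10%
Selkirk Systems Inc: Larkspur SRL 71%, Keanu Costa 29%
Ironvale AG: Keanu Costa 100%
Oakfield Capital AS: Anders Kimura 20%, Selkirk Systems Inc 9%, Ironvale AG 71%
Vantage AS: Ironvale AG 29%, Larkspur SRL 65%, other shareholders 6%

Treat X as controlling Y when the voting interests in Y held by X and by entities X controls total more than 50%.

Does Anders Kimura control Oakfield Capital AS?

No

Anders holds 64% of Larkspur, so Anders controls Larkspur.
Larkspur holds 71% of Selkirk, so Anders controls Selkirk.
Larkspur holds 65% of Vantage, so Anders controls Vantage.
In Oakfield, Anders's side holds only 20% + 9% = 29%, not > 50%.
So Anders does not control Oakfield.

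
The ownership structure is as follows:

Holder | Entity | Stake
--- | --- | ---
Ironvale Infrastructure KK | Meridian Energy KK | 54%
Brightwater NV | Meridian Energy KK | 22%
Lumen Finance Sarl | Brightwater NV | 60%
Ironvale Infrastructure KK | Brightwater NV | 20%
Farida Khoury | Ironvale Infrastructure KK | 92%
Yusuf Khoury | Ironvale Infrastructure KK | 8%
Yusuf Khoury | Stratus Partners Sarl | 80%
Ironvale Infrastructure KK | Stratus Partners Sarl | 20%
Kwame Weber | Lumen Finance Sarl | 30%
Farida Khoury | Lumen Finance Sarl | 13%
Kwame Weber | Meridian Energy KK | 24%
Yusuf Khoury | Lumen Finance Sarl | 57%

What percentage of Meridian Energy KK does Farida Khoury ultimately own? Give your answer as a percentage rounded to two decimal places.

Farida reaches Meridian along 3 paths.
Via Ironvale: 92% × 54% = 49.68%.
Via Ironvale → Brightwater: 92% × 20% × 22% = 4.048%.
Via Lumen → Brightwater: 13% × 60% × 22% = 1.716%.
Total: 49.68% + 4.048% + 1.716% = 55.444%.
Rounded: 55.44%.

55.44%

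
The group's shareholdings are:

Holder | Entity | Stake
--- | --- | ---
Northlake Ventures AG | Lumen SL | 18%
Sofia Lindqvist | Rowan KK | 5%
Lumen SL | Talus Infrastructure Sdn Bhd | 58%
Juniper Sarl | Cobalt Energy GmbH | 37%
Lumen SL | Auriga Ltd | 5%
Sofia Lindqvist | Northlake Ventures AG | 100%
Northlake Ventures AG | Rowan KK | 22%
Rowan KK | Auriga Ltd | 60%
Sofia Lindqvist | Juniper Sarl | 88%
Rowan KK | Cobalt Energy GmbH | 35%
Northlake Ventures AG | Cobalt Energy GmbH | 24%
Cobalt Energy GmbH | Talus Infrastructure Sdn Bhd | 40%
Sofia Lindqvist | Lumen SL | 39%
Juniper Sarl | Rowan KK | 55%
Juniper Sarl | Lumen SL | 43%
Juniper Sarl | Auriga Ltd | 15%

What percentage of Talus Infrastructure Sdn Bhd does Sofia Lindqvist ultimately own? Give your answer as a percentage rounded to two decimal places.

Sofia reaches Talus along 8 paths.
Via Lumen: 39% × 58% = 22.62%.
Via Northlake → Lumen: 100% × 18% × 58% = 10.44%.
Via Juniper → Lumen: 88% × 43% × 58% = 21.9472%.
Via Juniper → Cobalt: 88% × 37% × 40% = 13.024%.
Via Juniper → Rowan → Cobalt: 88% × 55% × 35% × 40% = 6.776%.
Via Northlake → Rowan → Cobalt: 100% × 22% × 35% × 40% = 3.08%.
Via Rowan → Cobalt: 5% × 35% × 40% = 0.7%.
Via Northlake → Cobalt: 100% × 24% × 40% = 9.6%.
Total: 22.62% + 10.44% + 21.9472% + 13.024% + 6.776% + 3.08% + 0.7% + 9.6% = 88.1872%.
Rounded: 88.19%.

88.19%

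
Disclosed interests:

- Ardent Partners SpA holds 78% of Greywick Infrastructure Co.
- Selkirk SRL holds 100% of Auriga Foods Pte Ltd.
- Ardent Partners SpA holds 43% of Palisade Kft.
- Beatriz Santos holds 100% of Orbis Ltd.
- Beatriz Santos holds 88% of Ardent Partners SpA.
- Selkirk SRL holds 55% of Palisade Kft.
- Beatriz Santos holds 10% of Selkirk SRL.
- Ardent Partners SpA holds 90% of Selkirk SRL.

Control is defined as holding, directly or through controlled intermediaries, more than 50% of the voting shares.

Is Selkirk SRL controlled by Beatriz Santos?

Beatriz holds 88% of Ardent, so Beatriz controls Ardent.
Beatriz and Ardent together hold 10% + 90% = 100% of Selkirk, so Beatriz controls Selkirk.

Yes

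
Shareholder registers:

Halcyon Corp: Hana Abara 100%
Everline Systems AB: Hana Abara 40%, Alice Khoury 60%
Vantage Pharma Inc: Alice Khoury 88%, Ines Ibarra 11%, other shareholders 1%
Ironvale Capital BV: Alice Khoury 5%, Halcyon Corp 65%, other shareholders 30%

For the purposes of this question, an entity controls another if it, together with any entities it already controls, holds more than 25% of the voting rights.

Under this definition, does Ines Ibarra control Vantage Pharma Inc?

Ines's largest direct stake is 11% in Vantage, which does not meet the threshold, so Ines controls no company.
In Vantage, Ines's side holds only 11%, not > 25%.
So Ines does not control Vantage.

No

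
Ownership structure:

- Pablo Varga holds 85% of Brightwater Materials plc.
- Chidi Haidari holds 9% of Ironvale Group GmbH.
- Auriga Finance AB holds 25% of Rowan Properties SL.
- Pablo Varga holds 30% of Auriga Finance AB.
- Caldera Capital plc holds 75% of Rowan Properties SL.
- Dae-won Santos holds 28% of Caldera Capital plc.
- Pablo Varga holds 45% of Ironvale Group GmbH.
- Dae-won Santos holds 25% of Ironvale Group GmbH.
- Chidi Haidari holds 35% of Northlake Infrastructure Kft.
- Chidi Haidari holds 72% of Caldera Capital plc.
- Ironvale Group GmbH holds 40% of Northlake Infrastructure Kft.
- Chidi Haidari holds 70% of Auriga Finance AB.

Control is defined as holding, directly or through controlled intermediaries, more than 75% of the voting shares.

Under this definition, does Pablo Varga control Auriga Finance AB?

No

Pablo holds 85% of Brightwater, so Pablo controls Brightwater.
In Auriga, Pablo's side holds only 30%, not > 75%.
So Pablo does not control Auriga.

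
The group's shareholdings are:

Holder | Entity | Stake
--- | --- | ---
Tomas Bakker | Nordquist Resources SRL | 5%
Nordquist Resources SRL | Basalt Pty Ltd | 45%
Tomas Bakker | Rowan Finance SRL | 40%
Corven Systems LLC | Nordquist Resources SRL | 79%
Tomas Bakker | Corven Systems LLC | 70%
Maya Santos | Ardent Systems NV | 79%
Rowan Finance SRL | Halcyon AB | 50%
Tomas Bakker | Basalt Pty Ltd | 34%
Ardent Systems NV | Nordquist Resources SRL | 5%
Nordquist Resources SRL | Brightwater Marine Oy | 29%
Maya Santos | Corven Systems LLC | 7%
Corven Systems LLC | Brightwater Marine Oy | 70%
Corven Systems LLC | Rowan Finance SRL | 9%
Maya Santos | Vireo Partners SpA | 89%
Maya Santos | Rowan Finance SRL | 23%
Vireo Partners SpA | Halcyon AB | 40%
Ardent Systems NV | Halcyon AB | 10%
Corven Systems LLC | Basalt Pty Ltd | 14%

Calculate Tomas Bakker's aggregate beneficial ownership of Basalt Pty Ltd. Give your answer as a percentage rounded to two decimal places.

Tomas reaches Basalt along 4 paths.
Via Corven: 70% × 14% = 9.8%.
Via Nordquist: 5% × 45% = 2.25%.
Via Corven → Nordquist: 70% × 79% × 45% = 24.885%.
Direct stake: 34% = 34%.
Total: 9.8% + 2.25% + 24.885% + 34% = 70.935%.
Rounded: 70.94%.

70.94%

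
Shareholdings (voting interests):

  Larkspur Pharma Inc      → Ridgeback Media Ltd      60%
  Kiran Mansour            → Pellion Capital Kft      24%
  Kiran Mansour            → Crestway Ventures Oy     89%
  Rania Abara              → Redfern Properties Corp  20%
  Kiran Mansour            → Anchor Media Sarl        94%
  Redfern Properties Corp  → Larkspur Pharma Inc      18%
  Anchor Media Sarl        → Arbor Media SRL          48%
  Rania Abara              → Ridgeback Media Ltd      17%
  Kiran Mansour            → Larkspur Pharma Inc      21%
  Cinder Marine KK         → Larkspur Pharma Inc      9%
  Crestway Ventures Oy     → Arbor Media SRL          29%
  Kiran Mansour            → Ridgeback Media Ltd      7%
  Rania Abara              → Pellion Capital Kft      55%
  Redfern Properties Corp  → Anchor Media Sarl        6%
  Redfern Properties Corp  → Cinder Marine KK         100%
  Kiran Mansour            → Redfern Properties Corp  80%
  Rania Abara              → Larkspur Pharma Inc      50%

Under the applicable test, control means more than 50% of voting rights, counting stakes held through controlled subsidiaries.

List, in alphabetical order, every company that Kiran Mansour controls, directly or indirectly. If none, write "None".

Kiran holds 80% of Redfern, so Kiran controls Redfern.
Redfern holds 100% of Cinder, so Kiran controls Cinder.
Redfern and Kiran together hold 6% + 94% = 100% of Anchor, so Kiran controls Anchor.
Kiran holds 89% of Crestway, so Kiran controls Crestway.
Anchor and Crestway together hold 48% + 29% = 77% of Arbor, so Kiran controls Arbor.
No other company's threshold is met.

Anchor Media Sarl, Arbor Media SRL, Cinder Marine KK, Crestway Ventures Oy, Redfern Properties Corp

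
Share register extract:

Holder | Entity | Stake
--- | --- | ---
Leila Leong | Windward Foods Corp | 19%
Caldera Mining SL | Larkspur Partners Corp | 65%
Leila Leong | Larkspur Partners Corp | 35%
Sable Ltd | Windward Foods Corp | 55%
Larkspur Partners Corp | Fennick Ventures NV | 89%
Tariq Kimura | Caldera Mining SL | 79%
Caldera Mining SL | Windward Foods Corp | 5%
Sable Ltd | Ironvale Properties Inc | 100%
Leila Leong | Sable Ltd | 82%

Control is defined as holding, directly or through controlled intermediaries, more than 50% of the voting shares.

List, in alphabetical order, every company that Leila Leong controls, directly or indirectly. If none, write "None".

Leila holds 82% of Sable, so Leila controls Sable.
Sable holds 100% of Ironvale, so Leila controls Ironvale.
Sable and Leila together hold 55% + 19% = 74% of Windward, so Leila controls Windward.
No other company's threshold is met.

Ironvale Properties Inc, Sable Ltd, Windward Foods Corp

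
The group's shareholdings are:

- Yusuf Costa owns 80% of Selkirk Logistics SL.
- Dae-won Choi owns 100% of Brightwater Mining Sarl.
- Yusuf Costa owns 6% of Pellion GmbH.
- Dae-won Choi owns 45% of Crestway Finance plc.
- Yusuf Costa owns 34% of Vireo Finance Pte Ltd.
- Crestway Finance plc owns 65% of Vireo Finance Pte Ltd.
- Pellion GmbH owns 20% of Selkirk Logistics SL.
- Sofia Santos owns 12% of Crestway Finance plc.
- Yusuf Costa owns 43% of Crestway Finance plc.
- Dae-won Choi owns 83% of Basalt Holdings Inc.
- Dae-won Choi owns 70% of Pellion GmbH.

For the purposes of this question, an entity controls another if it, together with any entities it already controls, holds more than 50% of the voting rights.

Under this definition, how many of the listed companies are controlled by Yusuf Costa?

1

Yusuf holds 80% of Selkirk, so Yusuf controls Selkirk.
No other company's threshold is met.
Yusuf controls 1 company.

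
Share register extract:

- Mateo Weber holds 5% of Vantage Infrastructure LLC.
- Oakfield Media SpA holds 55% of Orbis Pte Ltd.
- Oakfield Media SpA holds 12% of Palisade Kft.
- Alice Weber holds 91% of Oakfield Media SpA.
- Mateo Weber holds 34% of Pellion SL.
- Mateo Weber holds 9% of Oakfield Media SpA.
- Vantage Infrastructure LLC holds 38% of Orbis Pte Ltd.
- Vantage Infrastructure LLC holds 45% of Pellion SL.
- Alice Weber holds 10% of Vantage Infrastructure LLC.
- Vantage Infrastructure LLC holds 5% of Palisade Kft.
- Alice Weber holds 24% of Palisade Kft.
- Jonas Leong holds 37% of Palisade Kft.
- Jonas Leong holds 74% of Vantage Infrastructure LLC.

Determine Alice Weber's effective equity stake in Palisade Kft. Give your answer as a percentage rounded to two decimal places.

35.42%

Alice reaches Palisade along 3 paths.
Via Oakfield: 91% × 12% = 10.92%.
Direct stake: 24% = 24%.
Via Vantage: 10% × 5% = 0.5%.
Total: 10.92% + 24% + 0.5% = 35.42%.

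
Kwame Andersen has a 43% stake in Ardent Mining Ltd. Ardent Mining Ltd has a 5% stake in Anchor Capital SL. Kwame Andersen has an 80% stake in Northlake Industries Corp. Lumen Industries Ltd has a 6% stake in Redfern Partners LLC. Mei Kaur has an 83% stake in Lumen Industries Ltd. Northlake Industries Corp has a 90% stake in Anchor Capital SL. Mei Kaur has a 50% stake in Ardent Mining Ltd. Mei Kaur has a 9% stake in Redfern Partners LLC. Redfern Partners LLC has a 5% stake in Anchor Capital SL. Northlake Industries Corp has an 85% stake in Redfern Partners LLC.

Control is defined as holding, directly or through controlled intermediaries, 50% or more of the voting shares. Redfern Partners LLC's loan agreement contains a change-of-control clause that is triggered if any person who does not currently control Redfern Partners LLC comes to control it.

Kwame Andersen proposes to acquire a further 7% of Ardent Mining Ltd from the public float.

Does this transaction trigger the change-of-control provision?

No

The purchase changes only Kwame's holdings, so Kwame is the only person who could newly come to control Redfern.
Kwame holds 80% of Northlake, so Kwame controls Northlake.
Northlake holds 85% of Redfern, so Kwame controls Redfern.
So Kwame already controls Redfern before the transaction.
After the purchase, Kwame's direct stake in Ardent rises to 43% + 7% = 50%.
Kwame controlled Redfern already, so this is not a new person acquiring control; every other person's position is unchanged or reduced.
No new person acquires control, so the clause is not triggered.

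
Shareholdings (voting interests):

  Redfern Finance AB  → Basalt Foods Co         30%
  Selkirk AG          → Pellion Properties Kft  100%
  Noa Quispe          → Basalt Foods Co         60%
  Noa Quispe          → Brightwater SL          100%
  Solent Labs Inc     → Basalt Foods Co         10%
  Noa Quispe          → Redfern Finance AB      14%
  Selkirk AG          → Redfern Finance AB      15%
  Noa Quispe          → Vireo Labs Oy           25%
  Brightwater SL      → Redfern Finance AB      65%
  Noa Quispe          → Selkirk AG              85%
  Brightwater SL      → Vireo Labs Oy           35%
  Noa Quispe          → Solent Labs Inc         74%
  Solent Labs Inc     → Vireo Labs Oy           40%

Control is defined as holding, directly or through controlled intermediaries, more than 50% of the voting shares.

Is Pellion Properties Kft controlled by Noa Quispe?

Yes

Noa holds 85% of Selkirk, so Noa controls Selkirk.
Selkirk holds 100% of Pellion, so Noa controls Pellion.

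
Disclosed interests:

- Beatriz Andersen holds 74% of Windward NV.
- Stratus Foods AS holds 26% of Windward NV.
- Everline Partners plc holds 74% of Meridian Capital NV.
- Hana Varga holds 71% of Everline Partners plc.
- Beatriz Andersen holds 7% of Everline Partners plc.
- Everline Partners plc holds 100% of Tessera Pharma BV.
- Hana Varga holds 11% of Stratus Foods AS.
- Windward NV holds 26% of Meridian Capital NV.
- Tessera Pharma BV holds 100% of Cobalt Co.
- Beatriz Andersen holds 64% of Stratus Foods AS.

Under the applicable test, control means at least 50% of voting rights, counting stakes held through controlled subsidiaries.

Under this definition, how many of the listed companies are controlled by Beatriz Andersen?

Beatriz holds 64% of Stratus, so Beatriz controls Stratus.
Beatriz and Stratus together hold 74% + 26% = 100% of Windward, so Beatriz controls Windward.
No other company's threshold is met.
Beatriz controls 2 companies.

2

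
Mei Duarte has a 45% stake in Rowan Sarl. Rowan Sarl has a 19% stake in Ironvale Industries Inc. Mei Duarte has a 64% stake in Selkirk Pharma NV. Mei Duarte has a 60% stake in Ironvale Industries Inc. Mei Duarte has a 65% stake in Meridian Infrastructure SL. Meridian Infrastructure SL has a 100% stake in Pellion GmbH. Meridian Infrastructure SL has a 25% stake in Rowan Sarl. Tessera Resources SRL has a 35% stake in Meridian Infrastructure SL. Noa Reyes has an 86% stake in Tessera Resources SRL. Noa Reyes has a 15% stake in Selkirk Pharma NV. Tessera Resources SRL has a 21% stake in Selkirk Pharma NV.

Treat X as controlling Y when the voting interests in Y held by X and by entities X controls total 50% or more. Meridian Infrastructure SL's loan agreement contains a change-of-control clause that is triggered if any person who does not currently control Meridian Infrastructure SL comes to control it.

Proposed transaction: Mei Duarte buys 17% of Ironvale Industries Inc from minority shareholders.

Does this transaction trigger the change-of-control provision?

The purchase changes only Mei's holdings, so Mei is the only person who could newly come to control Meridian.
Mei holds 65% of Meridian, so Mei controls Meridian.
So Mei already controls Meridian before the transaction.
After the purchase, Mei's direct stake in Ironvale rises to 60% + 17% = 77%.
Mei controlled Meridian already, so this is not a new person acquiring control; every other person's position is unchanged or reduced.
No new person acquires control, so the clause is not triggered.

No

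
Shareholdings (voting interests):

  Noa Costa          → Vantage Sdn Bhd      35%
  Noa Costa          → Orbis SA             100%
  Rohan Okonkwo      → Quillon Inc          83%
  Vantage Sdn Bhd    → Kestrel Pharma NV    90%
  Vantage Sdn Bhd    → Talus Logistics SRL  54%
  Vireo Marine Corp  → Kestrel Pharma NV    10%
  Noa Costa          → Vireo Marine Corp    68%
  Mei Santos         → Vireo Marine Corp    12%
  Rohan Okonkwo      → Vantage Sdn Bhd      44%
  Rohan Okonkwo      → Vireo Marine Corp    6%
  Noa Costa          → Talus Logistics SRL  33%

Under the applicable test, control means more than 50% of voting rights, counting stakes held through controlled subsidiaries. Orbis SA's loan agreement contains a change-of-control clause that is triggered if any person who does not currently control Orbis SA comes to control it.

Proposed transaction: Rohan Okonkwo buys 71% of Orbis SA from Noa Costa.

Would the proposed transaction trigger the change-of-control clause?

Yes

The purchase adds only to Rohan's holdings (Noa's stake shrinks), so Rohan is the only person who could newly come to control Orbis.
Rohan holds 83% of Quillon, so Rohan controls Quillon.
Neither Rohan nor any entity Rohan controls holds any voting interest in Orbis.
So before the transaction, Rohan does not control Orbis.
After the purchase, Rohan holds 71% of Orbis directly, and Noa's stake falls to 29%.
Rohan holds 71% of Orbis, so Rohan controls Orbis.
Rohan did not control Orbis before and does after, so the clause is triggered.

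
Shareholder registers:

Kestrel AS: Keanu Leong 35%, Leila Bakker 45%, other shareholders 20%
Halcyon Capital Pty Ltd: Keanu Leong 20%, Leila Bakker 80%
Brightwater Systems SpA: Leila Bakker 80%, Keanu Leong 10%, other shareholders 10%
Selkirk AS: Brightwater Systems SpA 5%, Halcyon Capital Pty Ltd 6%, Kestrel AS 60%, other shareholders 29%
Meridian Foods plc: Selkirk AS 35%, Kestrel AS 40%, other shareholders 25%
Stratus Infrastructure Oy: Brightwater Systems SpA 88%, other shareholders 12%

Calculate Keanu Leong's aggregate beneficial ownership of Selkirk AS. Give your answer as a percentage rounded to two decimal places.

Keanu reaches Selkirk along 3 paths.
Via Brightwater: 10% × 5% = 0.5%.
Via Halcyon: 20% × 6% = 1.2%.
Via Kestrel: 35% × 60% = 21%.
Total: 0.5% + 1.2% + 21% = 22.7%.
Rounded: 22.70%.

22.70%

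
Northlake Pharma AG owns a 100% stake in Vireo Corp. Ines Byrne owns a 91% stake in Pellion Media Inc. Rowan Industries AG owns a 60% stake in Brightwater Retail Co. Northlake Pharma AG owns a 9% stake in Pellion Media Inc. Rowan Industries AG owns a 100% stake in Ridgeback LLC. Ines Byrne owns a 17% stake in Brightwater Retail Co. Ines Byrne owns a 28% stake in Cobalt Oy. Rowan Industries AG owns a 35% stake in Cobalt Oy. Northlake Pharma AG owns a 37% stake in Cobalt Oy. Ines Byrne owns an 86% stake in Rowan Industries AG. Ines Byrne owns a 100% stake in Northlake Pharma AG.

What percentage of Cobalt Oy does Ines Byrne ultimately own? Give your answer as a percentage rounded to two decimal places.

Ines reaches Cobalt along 3 paths.
Via Rowan: 86% × 35% = 30.1%.
Via Northlake: 100% × 37% = 37%.
Direct stake: 28% = 28%.
Total: 30.1% + 37% + 28% = 95.1%.
Rounded: 95.10%.

95.10%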